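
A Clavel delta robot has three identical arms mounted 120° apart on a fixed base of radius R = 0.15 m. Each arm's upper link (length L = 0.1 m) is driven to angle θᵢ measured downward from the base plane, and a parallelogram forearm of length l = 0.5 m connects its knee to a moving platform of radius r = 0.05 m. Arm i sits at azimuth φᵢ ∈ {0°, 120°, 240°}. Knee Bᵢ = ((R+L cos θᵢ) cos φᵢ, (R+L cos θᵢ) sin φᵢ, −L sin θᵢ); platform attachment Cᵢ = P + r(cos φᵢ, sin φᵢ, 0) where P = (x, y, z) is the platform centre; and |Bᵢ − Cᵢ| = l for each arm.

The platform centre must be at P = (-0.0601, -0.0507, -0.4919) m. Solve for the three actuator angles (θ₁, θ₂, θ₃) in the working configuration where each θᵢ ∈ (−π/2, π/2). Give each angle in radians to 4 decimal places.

φ1=0.0° → target in arm frame (-0.0601, -0.0507)
  e−x'=0.1601;  (l²−L²−(e−x')²−y'²−z²)/2L = -0.1508
  √(A²+B²)=0.5173;  θ1 = -1.2561+1.8667 ≈ 0.6106
rotate P by −φ2: (-0.0139, 0.0774, -0.4919)
  A=0.1139, B=-0.4919, C=(l²−L²−A²−y'²−z²)/(2L)=-0.1046
  γ=atan2(-0.4919,0.1139)=-1.3433;  ψ=arccos(-0.2072)=1.7795;  θ2=γ+ψ≈0.4361
arm 3 (φ=240.0°): x'=0.0740, y'=-0.0267
  A cos θ + B sin θ = C:  0.0260·cos θ + -0.4919·sin θ = -0.0168
  θ3 = atan2(B,A) + arccos(C/0.4926) = 0.0870

θ₁ = 0.6106, θ₂ = 0.4361, θ₃ = 0.0870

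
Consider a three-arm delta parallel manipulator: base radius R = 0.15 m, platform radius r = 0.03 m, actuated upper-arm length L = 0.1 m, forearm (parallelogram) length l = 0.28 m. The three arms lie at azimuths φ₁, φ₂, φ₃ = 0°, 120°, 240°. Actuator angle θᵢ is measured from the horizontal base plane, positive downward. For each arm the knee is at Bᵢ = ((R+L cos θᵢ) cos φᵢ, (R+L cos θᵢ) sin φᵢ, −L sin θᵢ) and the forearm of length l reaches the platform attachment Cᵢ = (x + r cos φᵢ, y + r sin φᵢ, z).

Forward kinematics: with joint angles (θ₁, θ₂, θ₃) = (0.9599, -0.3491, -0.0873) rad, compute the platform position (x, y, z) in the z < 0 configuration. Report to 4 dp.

φ1=0.0°: virtual centre (0.1774, 0.0000, -0.0819), radius l
O2 = (0.2140·cos120.0°, 0.2140·sin120.0°, 0.0342) = (-0.1070, 0.1853, 0.0342)
arm 3 at φ=240.0°: e+L cos θ3 = 0.2196;  O3 = (-0.1098, -0.1902, 0.0087)
eliminate P² terms by subtracting sphere 1 from 2 and 3
[-0.5687 0.3706 0.2322]·P = 0.0088;  [-0.5743 -0.3804 0.1813]·P = 0.0101
Cramer: x(z) = -0.0165+0.3624z;  y(z) = -0.0017-0.0706z
into |P−O₁|² = l²: 1.1363z² + 0.0235z + -0.0341 = 0;  Δ = 0.1555;  z = -0.1839 or 0.1632 → z<0 root = -0.1839
x = -0.0832, y = 0.0113

(-0.0832, 0.0113, -0.1839)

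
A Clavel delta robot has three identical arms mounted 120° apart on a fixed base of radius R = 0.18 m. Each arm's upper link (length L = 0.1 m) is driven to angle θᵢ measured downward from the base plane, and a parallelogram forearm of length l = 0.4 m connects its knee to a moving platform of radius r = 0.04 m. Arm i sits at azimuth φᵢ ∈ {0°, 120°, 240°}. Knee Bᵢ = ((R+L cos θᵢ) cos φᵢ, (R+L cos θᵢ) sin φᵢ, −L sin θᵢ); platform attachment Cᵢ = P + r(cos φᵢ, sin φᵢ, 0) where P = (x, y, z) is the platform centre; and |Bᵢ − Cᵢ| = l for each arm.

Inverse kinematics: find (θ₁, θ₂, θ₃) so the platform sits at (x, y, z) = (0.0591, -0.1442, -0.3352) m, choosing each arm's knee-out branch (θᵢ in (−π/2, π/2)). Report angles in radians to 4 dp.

θ₁ = 0.0869, θ₂ = 1.3086, θ₃ = -0.1747

rotate P by −φ1: (0.0591, -0.1442, -0.3352)
  A cos θ + B sin θ = C:  0.0809·cos θ + -0.3352·sin θ = 0.0515
  √(A²+B²)=0.3448;  θ1 = -1.3340+1.4208 ≈ 0.0869
rotate P by −φ2: (-0.1544, 0.0209, -0.3352)
  A cos θ + B sin θ = C:  0.2944·cos θ + -0.3352·sin θ = -0.2474
  θ2 = atan2(B,A) + arccos(C/0.4461) = 1.3086
φ3=240.0° → target in arm frame (0.0953, 0.1233)
  A cos θ + B sin θ = C:  0.0447·cos θ + -0.3352·sin θ = 0.1022
  √(A²+B²)=0.3382;  θ3 = -1.4383+1.2637 ≈ -0.1747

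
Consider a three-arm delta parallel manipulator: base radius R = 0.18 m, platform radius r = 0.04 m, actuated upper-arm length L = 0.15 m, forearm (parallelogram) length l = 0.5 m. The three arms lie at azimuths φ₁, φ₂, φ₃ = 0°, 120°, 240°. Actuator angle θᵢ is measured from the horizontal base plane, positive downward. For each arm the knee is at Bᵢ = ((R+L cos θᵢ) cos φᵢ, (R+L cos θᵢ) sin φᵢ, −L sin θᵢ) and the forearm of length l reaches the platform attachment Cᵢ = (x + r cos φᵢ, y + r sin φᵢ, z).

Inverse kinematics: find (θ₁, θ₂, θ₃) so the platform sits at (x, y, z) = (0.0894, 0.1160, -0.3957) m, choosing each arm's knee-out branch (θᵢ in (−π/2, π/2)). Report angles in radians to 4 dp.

arm 1 (φ=0.0°): x'=0.0894, y'=0.1160
  A=0.0506, B=-0.3957, C=(l²−L²−A²−y'²−z²)/(2L)=0.1830
  √(A²+B²)=0.3989;  θ1 = -1.4436+1.0942 ≈ -0.3494
arm 2 (φ=120.0°): x'=0.0558, y'=-0.1354
  A cos θ + B sin θ = C:  0.0842·cos θ + -0.3957·sin θ = 0.1516
  γ=atan2(-0.3957,0.0842)=-1.3610;  ψ=arccos(0.3748)=1.1867;  θ2=γ+ψ≈-0.1744
arm 3 (φ=240.0°): x'=-0.1452, y'=0.0194
  A=0.2852, B=-0.3957, C=(l²−L²−A²−y'²−z²)/(2L)=-0.0359
  √(A²+B²)=0.4877;  θ3 = -0.9463+1.6445 ≈ 0.6981

θ₁ = -0.3494, θ₂ = -0.1744, θ₃ = 0.6981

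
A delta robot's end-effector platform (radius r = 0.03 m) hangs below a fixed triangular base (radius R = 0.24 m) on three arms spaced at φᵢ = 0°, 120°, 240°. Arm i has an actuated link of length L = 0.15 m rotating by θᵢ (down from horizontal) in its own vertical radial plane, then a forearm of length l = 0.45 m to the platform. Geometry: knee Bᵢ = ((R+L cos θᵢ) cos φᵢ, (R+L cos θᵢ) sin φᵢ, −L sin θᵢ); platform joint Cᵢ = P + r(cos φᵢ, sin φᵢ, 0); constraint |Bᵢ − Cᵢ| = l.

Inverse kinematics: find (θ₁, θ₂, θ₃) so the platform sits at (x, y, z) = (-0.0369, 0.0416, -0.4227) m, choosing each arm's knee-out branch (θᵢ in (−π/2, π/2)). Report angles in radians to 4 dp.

θ₁ = 0.9597, θ₂ = 0.5235, θ₃ = 0.8726

arm 1 (φ=0.0°): x'=-0.0369, y'=0.0416
  A cos θ + B sin θ = C:  0.2469·cos θ + -0.4227·sin θ = -0.2046
  θ1 = atan2(B,A) + arccos(C/0.4895) = 0.9597
φ2=120.0° → target in arm frame (0.0545, 0.0112)
  A cos θ + B sin θ = C:  0.1555·cos θ + -0.4227·sin θ = -0.0766
  γ=atan2(-0.4227,0.1555)=-1.2182;  ψ=arccos(-0.1701)=1.7418;  θ2=γ+ψ≈0.5235
arm 3 (φ=240.0°): x'=-0.0176, y'=-0.0528
  A=0.2276, B=-0.4227, C=(l²−L²−A²−y'²−z²)/(2L)=-0.1775
  θ3 = atan2(B,A) + arccos(C/0.4801) = 0.8726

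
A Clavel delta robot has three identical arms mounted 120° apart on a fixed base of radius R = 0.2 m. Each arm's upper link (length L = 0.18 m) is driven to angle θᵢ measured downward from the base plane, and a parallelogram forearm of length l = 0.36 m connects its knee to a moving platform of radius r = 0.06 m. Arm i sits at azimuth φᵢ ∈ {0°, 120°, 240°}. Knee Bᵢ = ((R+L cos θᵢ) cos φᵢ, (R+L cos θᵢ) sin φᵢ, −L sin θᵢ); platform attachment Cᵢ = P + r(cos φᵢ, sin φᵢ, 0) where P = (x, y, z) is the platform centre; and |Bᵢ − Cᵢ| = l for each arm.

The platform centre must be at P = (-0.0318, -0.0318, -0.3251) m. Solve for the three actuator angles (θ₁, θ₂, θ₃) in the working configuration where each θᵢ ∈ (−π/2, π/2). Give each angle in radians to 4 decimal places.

θ₁ = 0.7853, θ₂ = 0.6978, θ₃ = 0.4363

φ1=0.0° → target in arm frame (-0.0318, -0.0318)
  A cos θ + B sin θ = C:  0.1718·cos θ + -0.3251·sin θ = -0.1084
  √(A²+B²)=0.3677;  θ1 = -1.0846+1.8700 ≈ 0.7853
rotate P by −φ2: (-0.0116, 0.0434, -0.3251)
  e−x'=0.1516;  (l²−L²−(e−x')²−y'²−z²)/2L = -0.0927
  √(A²+B²)=0.3587;  θ2 = -1.1344+1.8322 ≈ 0.6978
arm 3 (φ=240.0°): x'=0.0434, y'=-0.0116
  A cos θ + B sin θ = C:  0.0966·cos θ + -0.3251·sin θ = -0.0499
  √(A²+B²)=0.3391;  θ3 = -1.2821+1.7183 ≈ 0.4363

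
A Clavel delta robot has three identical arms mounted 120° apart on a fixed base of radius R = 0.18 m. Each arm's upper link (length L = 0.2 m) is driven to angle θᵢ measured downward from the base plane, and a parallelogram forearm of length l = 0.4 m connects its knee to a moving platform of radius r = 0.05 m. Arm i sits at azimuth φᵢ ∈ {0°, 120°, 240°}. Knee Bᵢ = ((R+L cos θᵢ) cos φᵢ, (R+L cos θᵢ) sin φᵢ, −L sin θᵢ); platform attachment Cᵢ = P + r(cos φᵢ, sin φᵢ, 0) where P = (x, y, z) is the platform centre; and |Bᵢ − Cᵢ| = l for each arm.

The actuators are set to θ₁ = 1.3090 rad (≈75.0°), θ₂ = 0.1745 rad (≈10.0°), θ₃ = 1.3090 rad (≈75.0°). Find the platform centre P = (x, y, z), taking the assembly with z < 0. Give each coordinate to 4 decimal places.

(-0.1013, 0.1754, -0.4149)

φ1=0.0°: virtual centre (0.1818, 0.0000, -0.1932), radius l
S2 = (0.3270·cos120.0°, 0.3270·sin120.0°, -0.0347) = (-0.1635, 0.2832, -0.0347)
arm 3 at φ=240.0°: (R−r)+L cos θ3 = 0.1818;  S3 = (-0.0909, -0.1574, -0.1932)
subtract pairs → two planes through P
[-0.6905 0.5663 0.3169]·P = 0.0378;  [-0.5453 -0.3148 0.0000]·P = 0.0000
det = 0.5262;  x = -0.0226+0.1896z,  y = 0.0391+-0.3284z
quadratic in z: (1.1438)z²+(0.2832)z+(-0.0794)=0, √Δ=0.6659 → z ∈ {-0.4149, 0.1673}; z = -0.4149 (taking z<0)
x = -0.1013, y = 0.1754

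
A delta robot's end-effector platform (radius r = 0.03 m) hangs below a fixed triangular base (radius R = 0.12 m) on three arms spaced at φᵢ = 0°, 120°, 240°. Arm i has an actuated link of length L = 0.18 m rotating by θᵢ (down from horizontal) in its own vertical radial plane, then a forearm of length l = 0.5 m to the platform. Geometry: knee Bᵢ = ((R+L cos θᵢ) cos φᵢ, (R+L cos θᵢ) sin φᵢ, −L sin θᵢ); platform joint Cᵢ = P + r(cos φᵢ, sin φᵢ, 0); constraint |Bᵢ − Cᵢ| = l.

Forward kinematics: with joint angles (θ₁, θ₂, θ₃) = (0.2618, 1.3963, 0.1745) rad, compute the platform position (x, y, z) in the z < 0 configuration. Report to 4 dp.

(0.1357, -0.2643, -0.4512)

S1 = (0.2639·cos0.0°, 0.2639·sin0.0°, -0.0466) = (0.2639, 0.0000, -0.0466)
φ2=120.0°: virtual centre (-0.0606, 0.1050, -0.1773), radius l
arm 3 at φ=240.0°: e+L cos θ3 = 0.2673;  S3 = (-0.1336, -0.2315, -0.0313)
subtract pairs → two planes through P
linear system: -0.6490x+0.2100y = -0.0257−-0.2614z; -0.7950x+-0.4629y = 0.0006−0.0307z
det = 0.4674;  x = 0.0252+-0.2451z,  y = -0.0445+0.4871z
sphere 1 gives Az²+Bz+C=0 with A=1.2974, B=0.1668, C=-0.1889;  B²−4AC=1.0079;  roots -0.4512, 0.3226;  negative root z = -0.4512
x = 0.1357, y = -0.2643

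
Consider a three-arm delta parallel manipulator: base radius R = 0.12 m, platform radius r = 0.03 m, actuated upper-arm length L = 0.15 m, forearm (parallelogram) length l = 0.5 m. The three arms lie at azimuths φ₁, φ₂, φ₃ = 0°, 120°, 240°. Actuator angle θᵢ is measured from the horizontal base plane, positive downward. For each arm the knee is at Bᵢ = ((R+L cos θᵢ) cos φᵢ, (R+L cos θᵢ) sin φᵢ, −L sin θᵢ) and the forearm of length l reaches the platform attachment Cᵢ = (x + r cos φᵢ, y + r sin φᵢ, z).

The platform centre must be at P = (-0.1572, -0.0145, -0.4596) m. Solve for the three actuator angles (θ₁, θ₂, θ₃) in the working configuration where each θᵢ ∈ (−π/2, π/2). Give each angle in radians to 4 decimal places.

rotate P by −φ1: (-0.1572, -0.0145, -0.4596)
  e−x'=0.2472;  (l²−L²−(e−x')²−y'²−z²)/2L = -0.1502
  θ1 = atan2(B,A) + arccos(C/0.5219) = 0.7854
arm 2 (φ=120.0°): x'=0.0660, y'=0.1434
  e−x'=0.0240;  (l²−L²−(e−x')²−y'²−z²)/2L = -0.0162
  √(A²+B²)=0.4602;  θ2 = -1.5187+1.6061 ≈ 0.0873
rotate P by −φ3: (0.0912, -0.1289, -0.4596)
  e−x'=-0.0012;  (l²−L²−(e−x')²−y'²−z²)/2L = -0.0012
  θ3 = atan2(B,A) + arccos(C/0.4596) = 0.0000

θ₁ = 0.7854, θ₂ = 0.0873, θ₃ = 0.0000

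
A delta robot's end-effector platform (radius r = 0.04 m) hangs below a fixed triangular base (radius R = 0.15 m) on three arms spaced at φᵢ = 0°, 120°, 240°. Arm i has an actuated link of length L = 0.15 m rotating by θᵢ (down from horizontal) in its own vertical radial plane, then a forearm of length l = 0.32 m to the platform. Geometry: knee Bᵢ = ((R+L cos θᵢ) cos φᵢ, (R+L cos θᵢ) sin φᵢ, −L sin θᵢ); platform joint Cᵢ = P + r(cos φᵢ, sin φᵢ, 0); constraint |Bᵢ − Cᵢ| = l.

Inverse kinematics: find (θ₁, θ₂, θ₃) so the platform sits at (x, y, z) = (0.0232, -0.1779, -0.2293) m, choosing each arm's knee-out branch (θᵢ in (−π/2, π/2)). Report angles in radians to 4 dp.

θ₁ = 0.5238, θ₂ = 1.3966, θ₃ = -0.3491

φ1=0.0° → target in arm frame (0.0232, -0.1779)
  A=0.0868, B=-0.2293, C=(l²−L²−A²−y'²−z²)/(2L)=-0.0395
  √(A²+B²)=0.2452;  θ1 = -1.2089+1.7328 ≈ 0.5238
φ2=120.0° → target in arm frame (-0.1657, 0.0689)
  e−x'=0.2757;  (l²−L²−(e−x')²−y'²−z²)/2L = -0.1780
  γ=atan2(-0.2293,0.2757)=-0.6938;  ψ=arccos(-0.4965)=2.0904;  θ2=γ+ψ≈1.3966
φ3=240.0° → target in arm frame (0.1425, 0.1090)
  e−x'=-0.0325;  (l²−L²−(e−x')²−y'²−z²)/2L = 0.0479
  γ=atan2(-0.2293,-0.0325)=-1.7114;  ψ=arccos(0.2069)=1.3624;  θ3=γ+ψ≈-0.3491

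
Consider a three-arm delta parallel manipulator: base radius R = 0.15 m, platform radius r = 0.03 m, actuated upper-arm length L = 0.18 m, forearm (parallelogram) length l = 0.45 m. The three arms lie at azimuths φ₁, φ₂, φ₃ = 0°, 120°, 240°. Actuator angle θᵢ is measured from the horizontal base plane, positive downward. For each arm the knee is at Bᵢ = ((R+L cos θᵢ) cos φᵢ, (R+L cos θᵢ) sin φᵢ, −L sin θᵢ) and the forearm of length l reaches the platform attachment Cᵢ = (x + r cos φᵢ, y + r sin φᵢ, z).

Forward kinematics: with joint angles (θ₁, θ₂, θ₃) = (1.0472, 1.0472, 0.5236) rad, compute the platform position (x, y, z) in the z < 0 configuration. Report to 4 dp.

arm 1 at φ=0.0°: ρ1 = 0.2100;  O1 = (0.2100, 0.0000, -0.1559)
φ2=120.0°: virtual centre (-0.1050, 0.1819, -0.1559), radius l
φ3=240.0°: virtual centre (-0.1379, -0.2389, -0.0900), radius l
eliminate P² terms by subtracting sphere 1 from 2 and 3
plane₁₂: -0.6300x+0.3637y+0.0000z = 0.0000
det = 0.5542;  x = -0.0104+0.0865z,  y = -0.0180+0.1498z
into |P−O₁|² = l²: 1.0299z² + 0.2683z + -0.1293 = 0;  Δ = 0.6047;  z = -0.5077 or 0.2473 → z<0 root = -0.5077
x = -0.0543, y = -0.0940

(-0.0543, -0.0940, -0.5077)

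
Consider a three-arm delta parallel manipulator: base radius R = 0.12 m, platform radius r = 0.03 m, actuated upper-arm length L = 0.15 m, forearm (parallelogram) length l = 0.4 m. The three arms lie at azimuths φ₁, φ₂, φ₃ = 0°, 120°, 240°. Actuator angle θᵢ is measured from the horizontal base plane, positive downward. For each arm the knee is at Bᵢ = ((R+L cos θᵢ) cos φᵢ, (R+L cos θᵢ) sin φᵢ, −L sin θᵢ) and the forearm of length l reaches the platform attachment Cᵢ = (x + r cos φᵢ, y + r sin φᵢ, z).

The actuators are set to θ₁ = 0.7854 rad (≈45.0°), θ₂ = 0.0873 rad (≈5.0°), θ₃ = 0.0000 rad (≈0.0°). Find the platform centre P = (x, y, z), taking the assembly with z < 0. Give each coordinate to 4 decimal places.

(-0.1221, -0.0110, -0.3482)

S1 = (0.1961·cos0.0°, 0.1961·sin0.0°, -0.1061) = (0.1961, 0.0000, -0.1061)
φ2=120.0°: virtual centre (-0.1197, 0.2074, -0.0131), radius l
arm 3 at φ=240.0°: (R−r)+L cos θ3 = 0.2400;  S3 = (-0.1200, -0.2078, 0.0000)
eliminate P² terms by subtracting sphere 1 from 2 and 3
plane₁₂: -0.6316x+0.4147y+0.1860z = 0.0078
det = 0.5247;  x = -0.0124+0.3150z,  y = -0.0001+0.0313z
into |P−S₁|² = l²: 1.1002z² + 0.0808z + -0.1053 = 0;  Δ = 0.4698;  z = -0.3482 or 0.2748 → z<0 root = -0.3482
x = -0.1221, y = -0.0110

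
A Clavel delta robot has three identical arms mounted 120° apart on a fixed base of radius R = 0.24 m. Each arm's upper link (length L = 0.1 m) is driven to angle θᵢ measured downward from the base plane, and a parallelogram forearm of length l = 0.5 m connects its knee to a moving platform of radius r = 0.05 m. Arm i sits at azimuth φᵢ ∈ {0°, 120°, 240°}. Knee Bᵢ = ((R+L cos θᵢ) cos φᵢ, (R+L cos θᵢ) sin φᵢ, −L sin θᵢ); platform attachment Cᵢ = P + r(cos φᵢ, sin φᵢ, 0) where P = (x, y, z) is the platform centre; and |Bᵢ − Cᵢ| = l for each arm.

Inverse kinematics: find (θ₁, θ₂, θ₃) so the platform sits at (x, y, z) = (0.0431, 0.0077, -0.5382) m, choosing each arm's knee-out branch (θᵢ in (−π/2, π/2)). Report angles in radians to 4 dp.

θ₁ = 0.9597, θ₂ = 1.3085, θ₃ = 1.3958

φ1=0.0° → target in arm frame (0.0431, 0.0077)
  A=0.1469, B=-0.5382, C=(l²−L²−A²−y'²−z²)/(2L)=-0.3565
  θ1 = atan2(B,A) + arccos(C/0.5579) = 0.9597
rotate P by −φ2: (-0.0149, -0.0412, -0.5382)
  A=0.2049, B=-0.5382, C=(l²−L²−A²−y'²−z²)/(2L)=-0.4667
  θ2 = atan2(B,A) + arccos(C/0.5759) = 1.3085
arm 3 (φ=240.0°): x'=-0.0282, y'=0.0335
  A cos θ + B sin θ = C:  0.2182·cos θ + -0.5382·sin θ = -0.4920
  γ=atan2(-0.5382,0.2182)=-1.1856;  ψ=arccos(-0.8472)=2.5814;  θ3=γ+ψ≈1.3958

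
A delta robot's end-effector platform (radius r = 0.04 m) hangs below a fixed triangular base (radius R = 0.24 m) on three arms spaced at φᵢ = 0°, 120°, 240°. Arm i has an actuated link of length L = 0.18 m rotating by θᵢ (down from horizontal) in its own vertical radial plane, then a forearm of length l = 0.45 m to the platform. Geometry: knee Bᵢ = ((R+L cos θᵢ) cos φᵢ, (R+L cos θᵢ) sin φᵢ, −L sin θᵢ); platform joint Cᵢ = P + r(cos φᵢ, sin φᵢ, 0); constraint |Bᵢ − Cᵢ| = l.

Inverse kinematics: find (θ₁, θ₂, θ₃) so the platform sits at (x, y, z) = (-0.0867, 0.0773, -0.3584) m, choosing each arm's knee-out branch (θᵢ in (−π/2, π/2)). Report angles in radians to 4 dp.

rotate P by −φ1: (-0.0867, 0.0773, -0.3584)
  A cos θ + B sin θ = C:  0.2867·cos θ + -0.3584·sin θ = -0.1292
  θ1 = atan2(B,A) + arccos(C/0.4590) = 0.9601
arm 2 (φ=120.0°): x'=0.1103, y'=0.0364
  e−x'=0.0897;  (l²−L²−(e−x')²−y'²−z²)/2L = 0.0897
  θ2 = atan2(B,A) + arccos(C/0.3695) = 0.0002
rotate P by −φ3: (-0.0236, -0.1137, -0.3584)
  e−x'=0.2236;  (l²−L²−(e−x')²−y'²−z²)/2L = -0.0591
  θ3 = atan2(B,A) + arccos(C/0.4224) = 0.6982

θ₁ = 0.9601, θ₂ = 0.0002, θ₃ = 0.6982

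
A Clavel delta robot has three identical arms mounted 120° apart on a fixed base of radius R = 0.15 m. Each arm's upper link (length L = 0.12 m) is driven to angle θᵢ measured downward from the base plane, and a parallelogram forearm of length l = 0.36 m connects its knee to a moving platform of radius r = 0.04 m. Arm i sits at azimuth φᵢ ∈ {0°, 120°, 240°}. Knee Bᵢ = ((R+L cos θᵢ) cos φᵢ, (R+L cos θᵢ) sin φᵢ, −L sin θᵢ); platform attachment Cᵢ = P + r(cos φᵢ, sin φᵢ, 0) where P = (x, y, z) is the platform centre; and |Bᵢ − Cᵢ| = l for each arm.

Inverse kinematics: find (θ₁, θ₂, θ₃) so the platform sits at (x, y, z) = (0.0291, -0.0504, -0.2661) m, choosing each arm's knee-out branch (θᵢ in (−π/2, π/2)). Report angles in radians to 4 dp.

arm 1 (φ=0.0°): x'=0.0291, y'=-0.0504
  A cos θ + B sin θ = C:  0.0809·cos θ + -0.2661·sin θ = 0.1471
  γ=atan2(-0.2661,0.0809)=-1.2757;  ψ=arccos(0.5289)=1.0135;  θ1=γ+ψ≈-0.2622
φ2=120.0° → target in arm frame (-0.0582, 0.0000)
  A=0.1682, B=-0.2661, C=(l²−L²−A²−y'²−z²)/(2L)=0.0671
  √(A²+B²)=0.3148;  θ2 = -1.0071+1.3560 ≈ 0.3489
φ3=240.0° → target in arm frame (0.0291, 0.0504)
  A cos θ + B sin θ = C:  0.0809·cos θ + -0.2661·sin θ = 0.1471
  √(A²+B²)=0.2781;  θ3 = -1.2756+1.0135 ≈ -0.2622

θ₁ = -0.2622, θ₂ = 0.3489, θ₃ = -0.2622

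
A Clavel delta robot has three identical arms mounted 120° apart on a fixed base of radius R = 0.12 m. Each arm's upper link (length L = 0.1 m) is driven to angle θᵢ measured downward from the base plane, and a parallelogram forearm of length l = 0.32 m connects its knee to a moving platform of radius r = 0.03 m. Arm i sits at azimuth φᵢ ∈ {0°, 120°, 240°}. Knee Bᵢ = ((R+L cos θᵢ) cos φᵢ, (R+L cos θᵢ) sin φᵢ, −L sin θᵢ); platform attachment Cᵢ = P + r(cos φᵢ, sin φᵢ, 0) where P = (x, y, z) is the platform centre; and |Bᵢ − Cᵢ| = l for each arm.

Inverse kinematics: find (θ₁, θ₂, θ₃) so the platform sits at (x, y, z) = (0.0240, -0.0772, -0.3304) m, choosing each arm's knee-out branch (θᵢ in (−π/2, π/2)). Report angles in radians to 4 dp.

θ₁ = 0.6107, θ₂ = 1.1341, θ₃ = 0.4358

φ1=0.0° → target in arm frame (0.0240, -0.0772)
  A=0.0660, B=-0.3304, C=(l²−L²−A²−y'²−z²)/(2L)=-0.1354
  γ=atan2(-0.3304,0.0660)=-1.3736;  ψ=arccos(-0.4019)=1.9844;  θ1=γ+ψ≈0.6107
φ2=120.0° → target in arm frame (-0.0789, 0.0178)
  A cos θ + B sin θ = C:  0.1689·cos θ + -0.3304·sin θ = -0.2280
  θ2 = atan2(B,A) + arccos(C/0.3710) = 1.1341
arm 3 (φ=240.0°): x'=0.0549, y'=0.0594
  A=0.0351, B=-0.3304, C=(l²−L²−A²−y'²−z²)/(2L)=-0.1076
  √(A²+B²)=0.3323;  θ3 = -1.4648+1.9007 ≈ 0.4358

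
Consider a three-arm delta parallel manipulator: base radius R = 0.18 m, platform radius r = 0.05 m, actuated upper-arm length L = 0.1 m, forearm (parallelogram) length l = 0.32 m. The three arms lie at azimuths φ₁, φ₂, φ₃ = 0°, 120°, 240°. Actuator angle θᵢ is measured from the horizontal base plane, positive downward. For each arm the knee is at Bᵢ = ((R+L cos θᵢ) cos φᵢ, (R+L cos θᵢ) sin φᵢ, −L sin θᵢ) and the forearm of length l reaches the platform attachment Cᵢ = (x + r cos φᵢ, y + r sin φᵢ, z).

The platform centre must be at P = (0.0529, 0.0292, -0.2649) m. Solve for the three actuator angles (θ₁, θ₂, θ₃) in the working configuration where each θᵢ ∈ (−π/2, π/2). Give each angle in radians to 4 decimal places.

arm 1 (φ=0.0°): x'=0.0529, y'=0.0292
  A cos θ + B sin θ = C:  0.0771·cos θ + -0.2649·sin θ = 0.0772
  γ=atan2(-0.2649,0.0771)=-1.2876;  ψ=arccos(0.2797)=1.2874;  θ1=γ+ψ≈-0.0002
φ2=120.0° → target in arm frame (-0.0012, -0.0604)
  e−x'=0.1312;  (l²−L²−(e−x')²−y'²−z²)/2L = 0.0069
  θ2 = atan2(B,A) + arccos(C/0.2956) = 0.4365
rotate P by −φ3: (-0.0517, 0.0312, -0.2649)
  A cos θ + B sin θ = C:  0.1817·cos θ + -0.2649·sin θ = -0.0589
  √(A²+B²)=0.3212;  θ3 = -0.9695+1.7551 ≈ 0.7856

θ₁ = -0.0002, θ₂ = 0.4365, θ₃ = 0.7856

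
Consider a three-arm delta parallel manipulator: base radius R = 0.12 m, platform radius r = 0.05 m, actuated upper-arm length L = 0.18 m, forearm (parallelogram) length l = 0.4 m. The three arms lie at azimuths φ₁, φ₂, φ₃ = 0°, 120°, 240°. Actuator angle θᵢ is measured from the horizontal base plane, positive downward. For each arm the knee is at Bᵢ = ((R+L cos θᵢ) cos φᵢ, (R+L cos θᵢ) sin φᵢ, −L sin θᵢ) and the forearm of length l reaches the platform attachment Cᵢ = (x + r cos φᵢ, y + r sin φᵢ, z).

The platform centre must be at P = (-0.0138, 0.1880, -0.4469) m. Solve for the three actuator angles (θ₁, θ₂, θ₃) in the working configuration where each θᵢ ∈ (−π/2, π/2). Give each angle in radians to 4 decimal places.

arm 1 (φ=0.0°): x'=-0.0138, y'=0.1880
  A=0.0838, B=-0.4469, C=(l²−L²−A²−y'²−z²)/(2L)=-0.3180
  θ1 = atan2(B,A) + arccos(C/0.4547) = 0.9599
arm 2 (φ=120.0°): x'=0.1697, y'=-0.0820
  A cos θ + B sin θ = C:  -0.0997·cos θ + -0.4469·sin θ = -0.2467
  √(A²+B²)=0.4579;  θ2 = -1.7903+2.1397 ≈ 0.3493
rotate P by −φ3: (-0.1559, -0.1060, -0.4469)
  A cos θ + B sin θ = C:  0.2259·cos θ + -0.4469·sin θ = -0.3733
  √(A²+B²)=0.5008;  θ3 = -1.1027+2.4120 ≈ 1.3092

θ₁ = 0.9599, θ₂ = 0.3493, θ₃ = 1.3092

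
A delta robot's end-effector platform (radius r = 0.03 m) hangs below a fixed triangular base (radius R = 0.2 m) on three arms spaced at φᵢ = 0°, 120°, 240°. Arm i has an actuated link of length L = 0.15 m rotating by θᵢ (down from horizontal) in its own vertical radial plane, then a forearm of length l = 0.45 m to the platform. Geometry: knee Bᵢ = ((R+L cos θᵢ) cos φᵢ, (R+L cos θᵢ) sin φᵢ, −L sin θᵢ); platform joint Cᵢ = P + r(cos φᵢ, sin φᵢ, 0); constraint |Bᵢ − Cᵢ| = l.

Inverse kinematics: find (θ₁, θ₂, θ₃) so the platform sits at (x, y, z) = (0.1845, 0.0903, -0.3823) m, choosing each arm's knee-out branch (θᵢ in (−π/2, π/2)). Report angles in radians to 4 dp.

φ1=0.0° → target in arm frame (0.1845, 0.0903)
  A=-0.0145, B=-0.3823, C=(l²−L²−A²−y'²−z²)/(2L)=0.0849
  γ=atan2(-0.3823,-0.0145)=-1.6087;  ψ=arccos(0.2220)=1.3469;  θ1=γ+ψ≈-0.2618
rotate P by −φ2: (-0.0140, -0.2049, -0.3823)
  e−x'=0.1840;  (l²−L²−(e−x')²−y'²−z²)/2L = -0.1401
  θ2 = atan2(B,A) + arccos(C/0.4243) = 0.7851
φ3=240.0° → target in arm frame (-0.1705, 0.1146)
  A cos θ + B sin θ = C:  0.3405·cos θ + -0.3823·sin θ = -0.3173
  γ=atan2(-0.3823,0.3405)=-0.8432;  ψ=arccos(-0.6199)=2.2394;  θ3=γ+ψ≈1.3962

θ₁ = -0.2618, θ₂ = 0.7851, θ₃ = 1.3962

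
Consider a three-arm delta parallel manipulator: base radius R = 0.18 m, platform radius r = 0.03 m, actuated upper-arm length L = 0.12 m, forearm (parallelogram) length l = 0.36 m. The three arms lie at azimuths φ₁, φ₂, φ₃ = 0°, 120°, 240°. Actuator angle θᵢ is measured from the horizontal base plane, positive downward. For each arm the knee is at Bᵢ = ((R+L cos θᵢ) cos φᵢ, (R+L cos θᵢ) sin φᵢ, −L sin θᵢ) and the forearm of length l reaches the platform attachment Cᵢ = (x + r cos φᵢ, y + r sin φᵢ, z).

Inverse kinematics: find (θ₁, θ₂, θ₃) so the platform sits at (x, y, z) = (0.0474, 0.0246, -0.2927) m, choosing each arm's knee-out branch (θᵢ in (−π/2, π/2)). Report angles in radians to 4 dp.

θ₁ = 0.0874, θ₂ = 0.4364, θ₃ = 0.6984

φ1=0.0° → target in arm frame (0.0474, 0.0246)
  A cos θ + B sin θ = C:  0.1026·cos θ + -0.2927·sin θ = 0.0766
  γ=atan2(-0.2927,0.1026)=-1.2336;  ψ=arccos(0.2471)=1.3211;  θ1=γ+ψ≈0.0874
rotate P by −φ2: (-0.0024, -0.0533, -0.2927)
  e−x'=0.1524;  (l²−L²−(e−x')²−y'²−z²)/2L = 0.0144
  γ=atan2(-0.2927,0.1524)=-1.0908;  ψ=arccos(0.0436)=1.5271;  θ2=γ+ψ≈0.4364
rotate P by −φ3: (-0.0450, 0.0287, -0.2927)
  A cos θ + B sin θ = C:  0.1950·cos θ + -0.2927·sin θ = -0.0389
  γ=atan2(-0.2927,0.1950)=-0.9831;  ψ=arccos(-0.1105)=1.6815;  θ3=γ+ψ≈0.6984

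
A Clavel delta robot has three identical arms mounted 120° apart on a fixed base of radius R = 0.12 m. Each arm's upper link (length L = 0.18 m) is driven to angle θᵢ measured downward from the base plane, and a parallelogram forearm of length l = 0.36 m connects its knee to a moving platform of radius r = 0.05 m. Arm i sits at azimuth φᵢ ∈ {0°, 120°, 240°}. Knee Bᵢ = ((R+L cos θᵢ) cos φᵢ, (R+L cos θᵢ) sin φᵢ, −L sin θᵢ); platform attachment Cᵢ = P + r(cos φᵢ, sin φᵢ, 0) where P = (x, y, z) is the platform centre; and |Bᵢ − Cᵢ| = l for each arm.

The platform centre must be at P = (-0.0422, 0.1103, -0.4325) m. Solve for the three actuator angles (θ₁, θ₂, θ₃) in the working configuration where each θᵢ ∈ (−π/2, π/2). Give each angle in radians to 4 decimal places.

rotate P by −φ1: (-0.0422, 0.1103, -0.4325)
  A cos θ + B sin θ = C:  0.1122·cos θ + -0.4325·sin θ = -0.3184
  √(A²+B²)=0.4468;  θ1 = -1.3170+2.3639 ≈ 1.0469
arm 2 (φ=120.0°): x'=0.1166, y'=-0.0186
  A=-0.0466, B=-0.4325, C=(l²−L²−A²−y'²−z²)/(2L)=-0.2566
  γ=atan2(-0.4325,-0.0466)=-1.6782;  ψ=arccos(-0.5899)=2.2017;  θ2=γ+ψ≈0.5235
arm 3 (φ=240.0°): x'=-0.0744, y'=-0.0917
  A cos θ + B sin θ = C:  0.1444·cos θ + -0.4325·sin θ = -0.3309
  θ3 = atan2(B,A) + arccos(C/0.4560) = 1.1343

θ₁ = 1.0469, θ₂ = 0.5235, θ₃ = 1.1343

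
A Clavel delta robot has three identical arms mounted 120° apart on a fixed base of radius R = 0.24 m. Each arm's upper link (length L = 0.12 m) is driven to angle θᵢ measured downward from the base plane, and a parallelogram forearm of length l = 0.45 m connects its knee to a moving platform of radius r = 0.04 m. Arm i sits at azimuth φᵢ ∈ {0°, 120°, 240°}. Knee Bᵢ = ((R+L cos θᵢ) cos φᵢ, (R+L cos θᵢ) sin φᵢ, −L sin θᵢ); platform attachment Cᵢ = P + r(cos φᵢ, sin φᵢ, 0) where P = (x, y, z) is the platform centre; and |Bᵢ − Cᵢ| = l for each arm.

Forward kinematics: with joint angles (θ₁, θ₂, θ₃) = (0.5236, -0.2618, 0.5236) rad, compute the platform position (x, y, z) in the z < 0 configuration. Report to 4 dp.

S1 = (0.3039·cos0.0°, 0.3039·sin0.0°, -0.0600) = (0.3039, 0.0000, -0.0600)
φ2=120.0°: virtual centre (-0.1580, 0.2736, 0.0311), radius l
S3 = (0.3039·cos240.0°, 0.3039·sin240.0°, -0.0600) = (-0.1520, -0.2632, -0.0600)
subtract pairs → two planes through P
linear system: -0.9238x+0.5472y = 0.0048−0.1821z; -0.9118x+-0.5264y = 0.0000−0.0000z
Cramer: x(z) = -0.0026+0.0973z;  y(z) = 0.0044-0.1685z
quadratic in z: (1.0379)z²+(0.0589)z+(-0.1049)=0, √Δ=0.6627 → z ∈ {-0.3476, 0.2909}; z = -0.3476 (taking z<0)
x = -0.0364, y = 0.0630

(-0.0364, 0.0630, -0.3476)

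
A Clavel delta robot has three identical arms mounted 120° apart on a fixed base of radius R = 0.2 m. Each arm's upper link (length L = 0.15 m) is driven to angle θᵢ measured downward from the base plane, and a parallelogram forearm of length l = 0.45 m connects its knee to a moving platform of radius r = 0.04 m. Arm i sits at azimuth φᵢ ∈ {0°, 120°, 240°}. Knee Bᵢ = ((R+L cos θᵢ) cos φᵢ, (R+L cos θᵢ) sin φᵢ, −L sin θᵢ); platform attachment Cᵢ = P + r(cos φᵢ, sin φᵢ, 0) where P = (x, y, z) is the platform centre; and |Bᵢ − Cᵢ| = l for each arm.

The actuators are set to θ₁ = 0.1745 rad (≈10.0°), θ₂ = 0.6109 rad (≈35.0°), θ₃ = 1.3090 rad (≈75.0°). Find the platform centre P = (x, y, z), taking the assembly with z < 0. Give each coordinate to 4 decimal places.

O1 = (0.3077·cos0.0°, 0.3077·sin0.0°, -0.0260) = (0.3077, 0.0000, -0.0260)
arm 2 at φ=120.0°: e+L cos θ2 = 0.2829;  O2 = (-0.1414, 0.2450, -0.0860)
arm 3 at φ=240.0°: e+L cos θ3 = 0.1988;  O3 = (-0.0994, -0.1722, -0.1449)
eliminate P² terms by subtracting sphere 1 from 2 and 3
[-0.8983 0.4899 -0.1200]·P = -0.0080;  [-0.8143 -0.3444 -0.2377]·P = -0.0348
det = 0.7083;  x = 0.0280+-0.2228z,  y = 0.0351+-0.1635z
sphere 1 gives Az²+Bz+C=0 with A=1.0764, B=0.1653, C=-0.1223;  B²−4AC=0.5540;  roots -0.4225, 0.2690;  negative root z = -0.4225
x = 0.1221, y = 0.1041

(0.1221, 0.1041, -0.4225)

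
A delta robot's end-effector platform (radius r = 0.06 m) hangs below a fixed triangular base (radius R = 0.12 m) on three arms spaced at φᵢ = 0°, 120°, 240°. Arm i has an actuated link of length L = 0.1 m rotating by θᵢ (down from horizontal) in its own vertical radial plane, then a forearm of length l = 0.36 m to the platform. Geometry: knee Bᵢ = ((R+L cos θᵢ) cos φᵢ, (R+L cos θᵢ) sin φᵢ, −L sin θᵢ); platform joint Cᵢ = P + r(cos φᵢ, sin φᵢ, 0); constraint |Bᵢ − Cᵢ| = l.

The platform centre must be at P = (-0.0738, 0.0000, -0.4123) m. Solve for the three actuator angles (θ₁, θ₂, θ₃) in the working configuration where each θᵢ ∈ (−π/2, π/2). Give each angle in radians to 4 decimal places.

arm 1 (φ=0.0°): x'=-0.0738, y'=0.0000
  e−x'=0.1338;  (l²−L²−(e−x')²−y'²−z²)/2L = -0.3415
  γ=atan2(-0.4123,0.1338)=-1.2570;  ψ=arccos(-0.7878)=2.4780;  θ1=γ+ψ≈1.2210
φ2=120.0° → target in arm frame (0.0369, 0.0639)
  A cos θ + B sin θ = C:  0.0231·cos θ + -0.4123·sin θ = -0.2750
  √(A²+B²)=0.4129;  θ2 = -1.5148+2.2997 ≈ 0.7849
rotate P by −φ3: (0.0369, -0.0639, -0.4123)
  e−x'=0.0231;  (l²−L²−(e−x')²−y'²−z²)/2L = -0.2750
  θ3 = atan2(B,A) + arccos(C/0.4129) = 0.7849

θ₁ = 1.2210, θ₂ = 0.7849, θ₃ = 0.7849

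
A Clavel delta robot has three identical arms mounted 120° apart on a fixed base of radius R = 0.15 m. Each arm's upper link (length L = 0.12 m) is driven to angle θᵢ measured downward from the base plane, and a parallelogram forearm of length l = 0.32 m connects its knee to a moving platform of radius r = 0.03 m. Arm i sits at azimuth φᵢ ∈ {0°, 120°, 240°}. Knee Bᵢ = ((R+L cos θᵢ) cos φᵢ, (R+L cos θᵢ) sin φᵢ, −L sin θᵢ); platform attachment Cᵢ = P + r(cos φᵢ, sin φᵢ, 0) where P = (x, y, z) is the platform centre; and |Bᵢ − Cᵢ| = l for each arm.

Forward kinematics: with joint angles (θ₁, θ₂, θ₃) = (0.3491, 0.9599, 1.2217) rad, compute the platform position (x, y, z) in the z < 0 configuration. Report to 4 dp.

(0.0882, 0.0306, -0.3249)

S1 = (0.2328·cos0.0°, 0.2328·sin0.0°, -0.0410) = (0.2328, 0.0000, -0.0410)
S2 = (0.1888·cos120.0°, 0.1888·sin120.0°, -0.0983) = (-0.0944, 0.1635, -0.0983)
S3 = (0.1610·cos240.0°, 0.1610·sin240.0°, -0.1128) = (-0.0805, -0.1395, -0.1128)
eliminate P² terms by subtracting sphere 1 from 2 and 3
plane₁₂: -0.6544x+0.3271y+-0.1145z = -0.0105
det = 0.3875;  x = 0.0221+-0.2035z,  y = 0.0120+-0.0571z
into |P−S₁|² = l²: 1.0447z² + 0.1665z + -0.0562 = 0;  Δ = 0.2626;  z = -0.3249 or 0.1656 → z<0 root = -0.3249
x = 0.0882, y = 0.0306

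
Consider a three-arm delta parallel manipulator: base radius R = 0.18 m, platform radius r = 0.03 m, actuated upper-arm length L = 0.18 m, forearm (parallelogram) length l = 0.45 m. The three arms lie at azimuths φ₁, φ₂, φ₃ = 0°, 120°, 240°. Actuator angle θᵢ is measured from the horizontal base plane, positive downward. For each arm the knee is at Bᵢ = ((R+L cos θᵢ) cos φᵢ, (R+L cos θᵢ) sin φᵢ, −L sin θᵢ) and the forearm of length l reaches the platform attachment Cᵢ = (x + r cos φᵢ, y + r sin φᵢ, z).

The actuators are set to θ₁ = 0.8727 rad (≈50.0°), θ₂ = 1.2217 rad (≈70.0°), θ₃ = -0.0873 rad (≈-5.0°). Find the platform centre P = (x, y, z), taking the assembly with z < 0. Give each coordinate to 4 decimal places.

O1 = (0.2657·cos0.0°, 0.2657·sin0.0°, -0.1379) = (0.2657, 0.0000, -0.1379)
φ2=120.0°: virtual centre (-0.1058, 0.1832, -0.1691), radius l
O3 = (0.3293·cos240.0°, 0.3293·sin240.0°, 0.0157) = (-0.1647, -0.2852, 0.0157)
|O₂|²−|O₁|² = -0.0162;  |O₃|²−|O₁|² = 0.0191
plane₁₂: -0.7430x+0.3664y+-0.0625z = -0.0162
det = 0.7392;  x = 0.0031+0.1041z,  y = -0.0381+0.3815z
sphere 1 gives Az²+Bz+C=0 with A=1.1564, B=0.1921, C=-0.1131;  B²−4AC=0.5599;  roots -0.4066, 0.2405;  negative root z = -0.4066
x = -0.0392, y = -0.1932

(-0.0392, -0.1932, -0.4066)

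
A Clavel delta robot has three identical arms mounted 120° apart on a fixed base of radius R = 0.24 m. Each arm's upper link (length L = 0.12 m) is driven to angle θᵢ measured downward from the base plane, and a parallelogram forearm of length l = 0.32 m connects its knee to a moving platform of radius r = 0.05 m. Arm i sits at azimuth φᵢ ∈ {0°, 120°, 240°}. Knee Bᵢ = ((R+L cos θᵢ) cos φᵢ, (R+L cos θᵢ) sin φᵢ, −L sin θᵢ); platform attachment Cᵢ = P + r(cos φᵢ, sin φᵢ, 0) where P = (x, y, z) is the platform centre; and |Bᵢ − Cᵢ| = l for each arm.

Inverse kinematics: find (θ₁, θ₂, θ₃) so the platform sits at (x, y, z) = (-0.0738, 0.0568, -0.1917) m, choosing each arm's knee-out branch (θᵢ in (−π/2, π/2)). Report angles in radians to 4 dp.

φ1=0.0° → target in arm frame (-0.0738, 0.0568)
  A cos θ + B sin θ = C:  0.2638·cos θ + -0.1917·sin θ = -0.0899
  θ1 = atan2(B,A) + arccos(C/0.3261) = 1.2215
arm 2 (φ=120.0°): x'=0.0861, y'=0.0355
  A cos θ + B sin θ = C:  0.1039·cos θ + -0.1917·sin θ = 0.1633
  √(A²+B²)=0.2181;  θ2 = -1.0741+0.7244 ≈ -0.3497
φ3=240.0° → target in arm frame (-0.0123, -0.0923)
  A cos θ + B sin θ = C:  0.2023·cos θ + -0.1917·sin θ = 0.0075
  √(A²+B²)=0.2787;  θ3 = -0.7585+1.5438 ≈ 0.7852

θ₁ = 1.2215, θ₂ = -0.3497, θ₃ = 0.7852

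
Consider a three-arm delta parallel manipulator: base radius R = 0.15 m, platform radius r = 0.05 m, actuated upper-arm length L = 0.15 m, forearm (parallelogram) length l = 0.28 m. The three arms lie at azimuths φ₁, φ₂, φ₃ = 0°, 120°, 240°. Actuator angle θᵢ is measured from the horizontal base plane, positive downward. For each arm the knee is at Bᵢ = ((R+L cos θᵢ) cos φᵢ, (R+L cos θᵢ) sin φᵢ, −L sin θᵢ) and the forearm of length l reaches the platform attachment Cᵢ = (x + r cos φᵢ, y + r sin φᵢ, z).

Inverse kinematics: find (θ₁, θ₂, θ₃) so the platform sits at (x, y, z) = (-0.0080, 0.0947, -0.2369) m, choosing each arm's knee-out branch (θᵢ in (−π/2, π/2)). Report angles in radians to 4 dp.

θ₁ = 0.6980, θ₂ = 0.0878, θ₃ = 1.0473

rotate P by −φ1: (-0.0080, 0.0947, -0.2369)
  A cos θ + B sin θ = C:  0.1080·cos θ + -0.2369·sin θ = -0.0695
  γ=atan2(-0.2369,0.1080)=-1.1431;  ψ=arccos(-0.2670)=1.8411;  θ1=γ+ψ≈0.6980
φ2=120.0° → target in arm frame (0.0860, -0.0404)
  A cos θ + B sin θ = C:  0.0140·cos θ + -0.2369·sin θ = -0.0068
  θ2 = atan2(B,A) + arccos(C/0.2373) = 0.0878
φ3=240.0° → target in arm frame (-0.0780, -0.0543)
  A cos θ + B sin θ = C:  0.1780·cos θ + -0.2369·sin θ = -0.1162
  √(A²+B²)=0.2963;  θ3 = -0.9264+1.9737 ≈ 1.0473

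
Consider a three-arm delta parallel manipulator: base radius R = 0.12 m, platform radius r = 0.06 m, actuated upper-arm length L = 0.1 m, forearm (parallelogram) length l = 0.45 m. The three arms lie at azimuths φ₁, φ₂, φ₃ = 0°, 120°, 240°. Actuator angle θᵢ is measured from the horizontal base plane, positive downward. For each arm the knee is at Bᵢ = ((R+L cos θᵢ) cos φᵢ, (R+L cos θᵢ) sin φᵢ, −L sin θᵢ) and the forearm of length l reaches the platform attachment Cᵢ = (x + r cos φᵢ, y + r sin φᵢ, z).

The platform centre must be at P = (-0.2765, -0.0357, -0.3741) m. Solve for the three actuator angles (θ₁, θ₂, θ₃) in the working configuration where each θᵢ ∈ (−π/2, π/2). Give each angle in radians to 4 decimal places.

φ1=0.0° → target in arm frame (-0.2765, -0.0357)
  A cos θ + B sin θ = C:  0.3365·cos θ + -0.3741·sin θ = -0.3098
  θ1 = atan2(B,A) + arccos(C/0.5032) = 1.3958
φ2=120.0° → target in arm frame (0.1073, 0.2573)
  A cos θ + B sin θ = C:  -0.0473·cos θ + -0.3741·sin θ = -0.0795
  θ2 = atan2(B,A) + arccos(C/0.3771) = 0.0865
rotate P by −φ3: (0.1692, -0.2216, -0.3741)
  e−x'=-0.1092;  (l²−L²−(e−x')²−y'²−z²)/2L = -0.0424
  θ3 = atan2(B,A) + arccos(C/0.3897) = -0.1749

θ₁ = 1.3958, θ₂ = 0.0865, θ₃ = -0.1749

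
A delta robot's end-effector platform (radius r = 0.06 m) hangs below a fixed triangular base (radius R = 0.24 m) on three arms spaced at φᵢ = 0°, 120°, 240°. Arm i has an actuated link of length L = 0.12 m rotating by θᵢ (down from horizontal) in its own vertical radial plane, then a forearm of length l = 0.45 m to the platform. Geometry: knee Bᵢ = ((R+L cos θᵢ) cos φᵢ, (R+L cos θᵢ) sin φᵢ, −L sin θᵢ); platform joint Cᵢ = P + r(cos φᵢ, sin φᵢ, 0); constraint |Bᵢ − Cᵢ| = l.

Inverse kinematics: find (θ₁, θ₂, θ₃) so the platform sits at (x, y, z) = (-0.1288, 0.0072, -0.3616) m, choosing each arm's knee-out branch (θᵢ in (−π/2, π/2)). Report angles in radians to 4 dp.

θ₁ = 1.0469, θ₂ = -0.0875, θ₃ = 0.0000

arm 1 (φ=0.0°): x'=-0.1288, y'=0.0072
  A cos θ + B sin θ = C:  0.3088·cos θ + -0.3616·sin θ = -0.1586
  θ1 = atan2(B,A) + arccos(C/0.4755) = 1.0469
rotate P by −φ2: (0.0706, 0.1079, -0.3616)
  A=0.1094, B=-0.3616, C=(l²−L²−A²−y'²−z²)/(2L)=0.1406
  √(A²+B²)=0.3778;  θ2 = -1.2771+1.1896 ≈ -0.0875
rotate P by −φ3: (0.0582, -0.1151, -0.3616)
  e−x'=0.1218;  (l²−L²−(e−x')²−y'²−z²)/2L = 0.1218
  θ3 = atan2(B,A) + arccos(C/0.3816) = 0.0000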